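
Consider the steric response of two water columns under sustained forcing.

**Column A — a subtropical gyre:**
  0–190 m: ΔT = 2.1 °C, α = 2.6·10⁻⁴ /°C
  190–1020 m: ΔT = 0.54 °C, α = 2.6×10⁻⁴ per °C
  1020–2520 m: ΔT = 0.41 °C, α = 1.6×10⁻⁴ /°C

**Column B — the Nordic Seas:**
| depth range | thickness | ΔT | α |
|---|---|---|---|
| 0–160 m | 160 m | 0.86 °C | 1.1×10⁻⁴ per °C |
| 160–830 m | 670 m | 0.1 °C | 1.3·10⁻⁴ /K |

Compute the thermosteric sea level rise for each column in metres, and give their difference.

Δh_A ≈ 0.319 m, Δh_B ≈ 0.0238 m; difference ≈ 0.295 m

A Layer 1: 190 × 2.6×10⁻⁴ × 2.1 = 0.10374 m
A 830 × 0.54 × 2.6×10⁻⁴ = 0.116532 m
A 1020–2520 m: 1.6×10⁻⁴ × 1500 × 0.41 = 0.09840 m
A total: 0.318672 m
B 0.86 × 1.1×10⁻⁴ × 160 = 0.015136 m
B 160–830 m: 0.1 × 670 × 1.3×10⁻⁴ = 0.00871 m
B total: 0.023846 m
Difference: 0.318672 − 0.023846 = 0.294826 m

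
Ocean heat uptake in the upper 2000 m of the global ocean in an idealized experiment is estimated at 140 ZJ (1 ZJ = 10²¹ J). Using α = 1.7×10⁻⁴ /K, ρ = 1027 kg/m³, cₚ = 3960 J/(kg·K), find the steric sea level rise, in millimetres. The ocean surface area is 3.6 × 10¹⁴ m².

Per unit area: Q = 140×10²¹ / (3.6×10¹⁴) ≈ 3.889×10⁸ J/m²
Δh = αQ/(ρcₚ) = 1.7×10⁻⁴ × 3.889×10⁸ / (1027 × 3960) ≈ 0.016256 m

16.3 mm of thermosteric rise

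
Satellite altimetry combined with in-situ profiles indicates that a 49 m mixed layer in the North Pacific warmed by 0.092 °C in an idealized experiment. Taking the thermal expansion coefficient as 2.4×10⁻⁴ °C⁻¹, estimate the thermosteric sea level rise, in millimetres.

1.08 mm

Δh = αΔT·H = 2.4×10⁻⁴ × 0.092 × 49 = 0.00108192 m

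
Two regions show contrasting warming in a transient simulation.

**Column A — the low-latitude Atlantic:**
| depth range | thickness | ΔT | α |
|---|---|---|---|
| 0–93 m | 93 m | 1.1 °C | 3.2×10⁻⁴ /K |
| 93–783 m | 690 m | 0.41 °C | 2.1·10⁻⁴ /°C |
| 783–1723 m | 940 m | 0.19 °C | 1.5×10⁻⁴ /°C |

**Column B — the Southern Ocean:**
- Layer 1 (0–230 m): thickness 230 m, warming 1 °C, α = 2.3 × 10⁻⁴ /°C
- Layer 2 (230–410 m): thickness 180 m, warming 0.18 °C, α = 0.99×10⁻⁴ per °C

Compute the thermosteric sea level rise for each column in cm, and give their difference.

Δh_A ≈ 11.9 cm, Δh_B ≈ 5.61 cm; difference ≈ 6.28 cm

A 93 × 1.1 × 3.2×10⁻⁴ = 0.032736 m
A 93–783 m: 2.1×10⁻⁴ × 690 × 0.41 = 0.059409 m
A Layer 3: 940 × 0.19 × 1.5×10⁻⁴ = 0.02679 m
A total: 0.118935 m
B Layer 1: 230 × 2.3×10⁻⁴ × 1 = 0.05290 m
B Layer 2: 0.99×10⁻⁴ × 0.18 × 180 = 0.0032076 m
B total: 0.0561076 m
Difference: 0.118935 − 0.0561076 = 0.0628274 m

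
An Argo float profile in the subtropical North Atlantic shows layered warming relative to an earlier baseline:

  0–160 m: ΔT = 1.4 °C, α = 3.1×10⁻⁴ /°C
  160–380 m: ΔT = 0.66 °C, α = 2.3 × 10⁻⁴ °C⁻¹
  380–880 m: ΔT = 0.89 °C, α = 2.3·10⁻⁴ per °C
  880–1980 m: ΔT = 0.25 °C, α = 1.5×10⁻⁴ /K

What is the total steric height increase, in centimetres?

3.1×10⁻⁴ × 160 × 1.4 = 0.06944 m
Layer 2: 220 × 0.66 × 2.3×10⁻⁴ = 0.033396 m
380–880 m: 0.89 × 500 × 2.3×10⁻⁴ = 0.10235 m
Layer 4: 1100 × 1.5×10⁻⁴ × 0.25 = 0.04125 m
Δh = 0.06944 + 0.033396 + 0.10235 + 0.04125 = 0.246436 m ≈ 25 cm

Δh ≈ 25 cm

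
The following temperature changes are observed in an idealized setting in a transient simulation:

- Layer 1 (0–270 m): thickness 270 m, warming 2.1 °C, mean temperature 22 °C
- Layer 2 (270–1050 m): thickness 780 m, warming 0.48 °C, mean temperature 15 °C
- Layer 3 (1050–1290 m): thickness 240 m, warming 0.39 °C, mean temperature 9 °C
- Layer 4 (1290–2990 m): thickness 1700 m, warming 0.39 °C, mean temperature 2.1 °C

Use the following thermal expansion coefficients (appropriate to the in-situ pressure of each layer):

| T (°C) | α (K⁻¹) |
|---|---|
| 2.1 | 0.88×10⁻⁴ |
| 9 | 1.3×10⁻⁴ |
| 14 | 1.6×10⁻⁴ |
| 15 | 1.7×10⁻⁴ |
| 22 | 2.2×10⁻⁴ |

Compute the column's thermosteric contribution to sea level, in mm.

Δh = 259 mm

Layer 1 at 22 °C → α = 2.2×10⁻⁴ K⁻¹
Layer 2 at 15 °C → α = 1.7×10⁻⁴ K⁻¹
Layer 3 at 9 °C → α = 1.3×10⁻⁴ K⁻¹
Layer 4 at 2.1 °C → α = 0.88×10⁻⁴ K⁻¹
0–270 m: 270 × 2.1 × 2.2×10⁻⁴ = 0.12474 m
270–1050 m: 1.7×10⁻⁴ × 780 × 0.48 = 0.063648 m
240 × 1.3×10⁻⁴ × 0.39 = 0.012168 m
1290–2990 m: 0.39 × 1700 × 0.88×10⁻⁴ = 0.058344 m
Δh = 0.12474 + 0.063648 + 0.012168 + 0.058344 = 0.25890 m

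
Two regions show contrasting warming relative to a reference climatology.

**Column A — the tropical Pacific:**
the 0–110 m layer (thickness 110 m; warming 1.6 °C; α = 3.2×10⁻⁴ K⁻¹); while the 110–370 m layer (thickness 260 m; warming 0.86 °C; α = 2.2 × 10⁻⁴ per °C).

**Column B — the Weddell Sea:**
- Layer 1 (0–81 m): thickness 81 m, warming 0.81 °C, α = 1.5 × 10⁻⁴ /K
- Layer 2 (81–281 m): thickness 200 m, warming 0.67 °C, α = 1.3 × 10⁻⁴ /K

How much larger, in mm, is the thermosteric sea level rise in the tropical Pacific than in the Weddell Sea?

Δh_A − Δh_B ≈ 78.3 mm

A 3.2×10⁻⁴ × 110 × 1.6 = 0.05632 m
A 2.2×10⁻⁴ × 0.86 × 260 = 0.049192 m
A total: 0.105512 m
B 0–81 m: 0.81 × 81 × 1.5×10⁻⁴ = 0.0098415 m
B 0.67 × 1.3×10⁻⁴ × 200 = 0.01742 m
B total: 0.0272615 m
Difference: 0.105512 − 0.0272615 = 0.0782505 m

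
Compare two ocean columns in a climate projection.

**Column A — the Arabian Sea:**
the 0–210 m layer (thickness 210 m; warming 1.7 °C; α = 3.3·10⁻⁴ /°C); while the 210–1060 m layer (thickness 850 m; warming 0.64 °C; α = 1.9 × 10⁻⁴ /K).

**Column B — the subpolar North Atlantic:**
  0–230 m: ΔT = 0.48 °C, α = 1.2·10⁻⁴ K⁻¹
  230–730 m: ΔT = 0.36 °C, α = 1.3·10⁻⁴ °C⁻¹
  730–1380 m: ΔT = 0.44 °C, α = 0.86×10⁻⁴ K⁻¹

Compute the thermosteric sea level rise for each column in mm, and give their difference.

A 1.7 × 3.3×10⁻⁴ × 210 = 0.11781 m
A Layer 2: 850 × 0.64 × 1.9×10⁻⁴ = 0.10336 m
A total: 0.22117 m
B Layer 1: 1.2×10⁻⁴ × 0.48 × 230 = 0.013248 m
B 0.36 × 1.3×10⁻⁴ × 500 = 0.02340 m
B 730–1380 m: 0.44 × 650 × 0.86×10⁻⁴ = 0.024596 m
B total: 0.061244 m
Difference: 0.22117 − 0.061244 = 0.159926 m

Δh_A ≈ 220 mm, Δh_B ≈ 61 mm; difference ≈ 160 mm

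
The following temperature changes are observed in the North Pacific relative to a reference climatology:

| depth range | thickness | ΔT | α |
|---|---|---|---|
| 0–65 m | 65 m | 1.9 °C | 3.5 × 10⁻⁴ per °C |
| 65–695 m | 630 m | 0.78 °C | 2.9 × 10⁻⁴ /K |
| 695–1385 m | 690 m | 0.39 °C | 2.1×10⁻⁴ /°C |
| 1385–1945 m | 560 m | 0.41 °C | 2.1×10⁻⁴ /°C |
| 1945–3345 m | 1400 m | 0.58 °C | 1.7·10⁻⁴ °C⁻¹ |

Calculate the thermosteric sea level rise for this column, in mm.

0–65 m: 65 × 1.9 × 3.5×10⁻⁴ = 0.043225 m
2.9×10⁻⁴ × 0.78 × 630 = 0.142506 m
2.1×10⁻⁴ × 0.39 × 690 = 0.056511 m
2.1×10⁻⁴ × 560 × 0.41 = 0.048216 m
0.58 × 1400 × 1.7×10⁻⁴ = 0.13804 m
Δh = 0.043225 + 0.142506 + 0.056511 + 0.048216 + 0.13804 = 0.428498 m ≈ 428 mm

428 mm of thermosteric rise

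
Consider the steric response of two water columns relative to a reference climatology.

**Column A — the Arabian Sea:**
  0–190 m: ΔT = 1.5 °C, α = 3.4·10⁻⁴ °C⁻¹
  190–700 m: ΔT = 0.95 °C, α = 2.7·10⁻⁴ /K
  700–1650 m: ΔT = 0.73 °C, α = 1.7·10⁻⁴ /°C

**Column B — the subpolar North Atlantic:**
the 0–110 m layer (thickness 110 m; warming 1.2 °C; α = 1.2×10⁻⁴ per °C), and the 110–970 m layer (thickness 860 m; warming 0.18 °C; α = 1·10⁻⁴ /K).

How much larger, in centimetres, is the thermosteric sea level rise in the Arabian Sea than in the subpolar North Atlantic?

A 1.5 × 3.4×10⁻⁴ × 190 = 0.09690 m
A 0.95 × 510 × 2.7×10⁻⁴ = 0.130815 m
A 0.73 × 1.7×10⁻⁴ × 950 = 0.117895 m
A total: 0.34561 m
B 0–110 m: 110 × 1.2 × 1.2×10⁻⁴ = 0.01584 m
B 110–970 m: 860 × 1×10⁻⁴ × 0.18 = 0.01548 m
B total: 0.03132 m
Difference: 0.34561 − 0.03132 = 0.31429 m

Δh_A − Δh_B ≈ 31 cm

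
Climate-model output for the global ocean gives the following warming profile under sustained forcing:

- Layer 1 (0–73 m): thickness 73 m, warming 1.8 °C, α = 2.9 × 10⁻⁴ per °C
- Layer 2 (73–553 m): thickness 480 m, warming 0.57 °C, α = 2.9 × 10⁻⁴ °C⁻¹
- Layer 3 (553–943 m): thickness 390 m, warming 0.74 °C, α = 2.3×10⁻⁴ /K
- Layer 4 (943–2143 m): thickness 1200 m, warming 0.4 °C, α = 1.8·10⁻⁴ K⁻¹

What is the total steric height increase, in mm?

Δh = 270 mm

0–73 m: 2.9×10⁻⁴ × 73 × 1.8 = 0.038106 m
73–553 m: 480 × 2.9×10⁻⁴ × 0.57 = 0.079344 m
2.3×10⁻⁴ × 390 × 0.74 = 0.066378 m
0.4 × 1200 × 1.8×10⁻⁴ = 0.08640 m
Δh = 0.038106 + 0.079344 + 0.066378 + 0.08640 = 0.270228 m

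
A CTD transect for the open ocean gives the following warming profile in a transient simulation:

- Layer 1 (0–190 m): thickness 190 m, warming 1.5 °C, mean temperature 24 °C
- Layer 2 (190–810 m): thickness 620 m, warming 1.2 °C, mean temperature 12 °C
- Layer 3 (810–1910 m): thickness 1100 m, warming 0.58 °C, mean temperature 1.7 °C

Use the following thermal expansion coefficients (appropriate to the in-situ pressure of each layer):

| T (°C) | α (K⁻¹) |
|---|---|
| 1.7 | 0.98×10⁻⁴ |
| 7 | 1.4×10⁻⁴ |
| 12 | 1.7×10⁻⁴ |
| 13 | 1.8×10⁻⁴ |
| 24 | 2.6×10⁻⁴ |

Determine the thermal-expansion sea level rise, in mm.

Δh = 260 mm

Layer 1 at 24 °C → α = 2.6×10⁻⁴ K⁻¹
Layer 2 at 12 °C → α = 1.7×10⁻⁴ K⁻¹
Layer 3 at 1.7 °C → α = 0.98×10⁻⁴ K⁻¹
0–190 m: 2.6×10⁻⁴ × 1.5 × 190 = 0.07410 m
1.7×10⁻⁴ × 1.2 × 620 = 0.12648 m
1100 × 0.98×10⁻⁴ × 0.58 = 0.062524 m
Δh = 0.07410 + 0.12648 + 0.062524 = 0.263104 m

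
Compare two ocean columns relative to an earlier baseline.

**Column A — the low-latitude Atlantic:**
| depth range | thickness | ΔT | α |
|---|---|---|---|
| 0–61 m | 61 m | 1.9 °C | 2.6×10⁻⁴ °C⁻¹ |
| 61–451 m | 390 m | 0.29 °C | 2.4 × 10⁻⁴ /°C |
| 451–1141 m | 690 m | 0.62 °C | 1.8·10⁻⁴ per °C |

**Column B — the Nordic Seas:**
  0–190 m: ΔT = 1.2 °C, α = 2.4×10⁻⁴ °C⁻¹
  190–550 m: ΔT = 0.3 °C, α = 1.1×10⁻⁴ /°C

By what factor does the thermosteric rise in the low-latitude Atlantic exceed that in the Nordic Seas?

A Layer 1: 61 × 2.6×10⁻⁴ × 1.9 = 0.030134 m
A 0.29 × 2.4×10⁻⁴ × 390 = 0.027144 m
A 451–1141 m: 690 × 0.62 × 1.8×10⁻⁴ = 0.077004 m
A total: 0.134282 m
B 1.2 × 190 × 2.4×10⁻⁴ = 0.05472 m
B Layer 2: 1.1×10⁻⁴ × 0.3 × 360 = 0.01188 m
B total: 0.06660 m
Ratio: 0.134282 / 0.06660 ≈ 2.016

2.02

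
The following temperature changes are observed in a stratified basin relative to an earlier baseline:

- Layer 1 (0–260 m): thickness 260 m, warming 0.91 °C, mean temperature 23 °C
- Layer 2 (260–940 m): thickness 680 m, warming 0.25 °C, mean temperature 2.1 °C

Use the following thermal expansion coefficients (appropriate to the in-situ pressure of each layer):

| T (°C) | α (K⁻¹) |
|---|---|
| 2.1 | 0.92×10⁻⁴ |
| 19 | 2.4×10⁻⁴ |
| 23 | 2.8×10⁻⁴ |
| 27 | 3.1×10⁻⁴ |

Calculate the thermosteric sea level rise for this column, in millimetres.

Layer 1 at 23 °C → α = 2.8×10⁻⁴ K⁻¹
Layer 2 at 2.1 °C → α = 0.92×10⁻⁴ K⁻¹
Layer 1: 260 × 2.8×10⁻⁴ × 0.91 = 0.066248 m
680 × 0.92×10⁻⁴ × 0.25 = 0.01564 m
Δh = 0.066248 + 0.01564 = 0.081888 m

81.9 mm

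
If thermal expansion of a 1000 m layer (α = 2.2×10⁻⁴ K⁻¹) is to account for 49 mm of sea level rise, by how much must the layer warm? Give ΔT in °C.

ΔT ≈ 0.223 °C

ΔT = Δh/(αH) = 0.049 / (2.2×10⁻⁴ × 1000) ≈ 0.2227 °C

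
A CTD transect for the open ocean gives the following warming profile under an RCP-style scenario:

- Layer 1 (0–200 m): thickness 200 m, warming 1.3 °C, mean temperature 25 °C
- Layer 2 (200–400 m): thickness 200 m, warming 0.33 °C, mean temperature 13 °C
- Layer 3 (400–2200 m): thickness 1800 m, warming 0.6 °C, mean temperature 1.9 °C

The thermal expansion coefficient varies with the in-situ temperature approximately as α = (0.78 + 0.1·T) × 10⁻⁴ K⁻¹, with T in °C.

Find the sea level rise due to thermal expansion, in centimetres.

about 20.4 cm

Layer 1: α = (0.78 + 0.1×25)×10⁻⁴ = 3.28×10⁻⁴ K⁻¹
Layer 2: α = (0.78 + 0.1×13)×10⁻⁴ = 2.08×10⁻⁴ K⁻¹
Layer 3: α = (0.78 + 0.1×1.9)×10⁻⁴ = 0.97×10⁻⁴ K⁻¹
Layer 1: 3.28×10⁻⁴ × 1.3 × 200 = 0.08528 m
Layer 2: 200 × 0.33 × 2.08×10⁻⁴ = 0.013728 m
0.6 × 1800 × 0.97×10⁻⁴ = 0.10476 m
Δh = 0.08528 + 0.013728 + 0.10476 = 0.203768 m ≈ 20.4 cm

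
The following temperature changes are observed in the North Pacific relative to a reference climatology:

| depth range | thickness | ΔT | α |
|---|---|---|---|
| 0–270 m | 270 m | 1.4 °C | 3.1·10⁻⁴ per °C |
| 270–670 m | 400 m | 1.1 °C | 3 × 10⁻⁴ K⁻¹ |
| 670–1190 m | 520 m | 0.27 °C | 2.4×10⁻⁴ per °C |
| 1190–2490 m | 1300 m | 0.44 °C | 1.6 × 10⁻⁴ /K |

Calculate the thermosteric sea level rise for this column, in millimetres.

Δh = 374 mm

0–270 m: 270 × 1.4 × 3.1×10⁻⁴ = 0.11718 m
400 × 1.1 × 3×10⁻⁴ = 0.13200 m
2.4×10⁻⁴ × 0.27 × 520 = 0.033696 m
Layer 4: 1300 × 0.44 × 1.6×10⁻⁴ = 0.09152 m
Δh = 0.11718 + 0.13200 + 0.033696 + 0.09152 = 0.374396 m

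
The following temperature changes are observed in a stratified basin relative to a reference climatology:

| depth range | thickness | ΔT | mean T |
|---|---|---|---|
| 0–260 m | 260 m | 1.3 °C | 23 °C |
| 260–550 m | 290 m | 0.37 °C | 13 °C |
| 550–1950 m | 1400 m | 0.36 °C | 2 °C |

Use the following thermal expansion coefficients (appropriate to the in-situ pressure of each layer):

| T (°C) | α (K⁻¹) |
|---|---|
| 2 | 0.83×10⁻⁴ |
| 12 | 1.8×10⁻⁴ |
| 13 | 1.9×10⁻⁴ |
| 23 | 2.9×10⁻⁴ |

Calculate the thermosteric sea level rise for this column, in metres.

Δh = 0.160 m

Layer 1 at 23 °C → α = 2.9×10⁻⁴ K⁻¹
Layer 2 at 13 °C → α = 1.9×10⁻⁴ K⁻¹
Layer 3 at 2 °C → α = 0.83×10⁻⁴ K⁻¹
0–260 m: 2.9×10⁻⁴ × 260 × 1.3 = 0.09802 m
260–550 m: 1.9×10⁻⁴ × 290 × 0.37 = 0.020387 m
550–1950 m: 1400 × 0.83×10⁻⁴ × 0.36 = 0.041832 m
Δh = 0.09802 + 0.020387 + 0.041832 = 0.160239 m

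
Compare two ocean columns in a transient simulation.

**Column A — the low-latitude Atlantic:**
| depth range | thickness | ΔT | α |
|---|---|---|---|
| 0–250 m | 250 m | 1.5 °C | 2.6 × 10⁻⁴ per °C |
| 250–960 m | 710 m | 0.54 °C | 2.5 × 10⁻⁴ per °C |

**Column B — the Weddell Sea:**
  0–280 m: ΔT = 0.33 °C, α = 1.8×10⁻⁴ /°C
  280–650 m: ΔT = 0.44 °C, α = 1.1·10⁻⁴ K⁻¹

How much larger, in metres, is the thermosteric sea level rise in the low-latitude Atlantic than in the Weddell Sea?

A Layer 1: 250 × 1.5 × 2.6×10⁻⁴ = 0.09750 m
A 250–960 m: 710 × 2.5×10⁻⁴ × 0.54 = 0.09585 m
A total: 0.19335 m
B Layer 1: 1.8×10⁻⁴ × 280 × 0.33 = 0.016632 m
B Layer 2: 0.44 × 1.1×10⁻⁴ × 370 = 0.017908 m
B total: 0.03454 m
Difference: 0.19335 − 0.03454 = 0.15881 m

0.159 m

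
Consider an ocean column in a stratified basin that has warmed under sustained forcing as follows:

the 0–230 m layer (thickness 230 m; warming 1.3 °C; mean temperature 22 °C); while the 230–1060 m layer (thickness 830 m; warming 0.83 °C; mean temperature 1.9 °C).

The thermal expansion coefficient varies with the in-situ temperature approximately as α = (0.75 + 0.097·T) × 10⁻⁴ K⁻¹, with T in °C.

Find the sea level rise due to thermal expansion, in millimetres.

151 mm of thermosteric rise

Layer 1: α = (0.75 + 0.097×22)×10⁻⁴ = 2.884×10⁻⁴ K⁻¹
Layer 2: α = (0.75 + 0.097×1.9)×10⁻⁴ = 0.9343×10⁻⁴ K⁻¹
0–230 m: 2.884×10⁻⁴ × 1.3 × 230 = 0.0862316 m
230–1060 m: 0.9343×10⁻⁴ × 0.83 × 830 = 0.064363927 m
Δh = 0.0862316 + 0.064363927 = 0.150595527 m ≈ 151 mm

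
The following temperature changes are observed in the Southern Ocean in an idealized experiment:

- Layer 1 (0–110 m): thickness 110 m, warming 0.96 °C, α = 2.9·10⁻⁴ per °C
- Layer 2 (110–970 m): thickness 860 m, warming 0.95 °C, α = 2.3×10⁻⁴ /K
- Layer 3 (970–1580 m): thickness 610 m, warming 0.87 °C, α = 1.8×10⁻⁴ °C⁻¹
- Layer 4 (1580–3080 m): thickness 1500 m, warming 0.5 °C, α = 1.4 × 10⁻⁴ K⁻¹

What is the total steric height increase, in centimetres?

42 cm

Layer 1: 0.96 × 110 × 2.9×10⁻⁴ = 0.030624 m
Layer 2: 860 × 2.3×10⁻⁴ × 0.95 = 0.18791 m
970–1580 m: 1.8×10⁻⁴ × 610 × 0.87 = 0.095526 m
1580–3080 m: 0.5 × 1.4×10⁻⁴ × 1500 = 0.10500 m
Δh = 0.030624 + 0.18791 + 0.095526 + 0.10500 = 0.41906 m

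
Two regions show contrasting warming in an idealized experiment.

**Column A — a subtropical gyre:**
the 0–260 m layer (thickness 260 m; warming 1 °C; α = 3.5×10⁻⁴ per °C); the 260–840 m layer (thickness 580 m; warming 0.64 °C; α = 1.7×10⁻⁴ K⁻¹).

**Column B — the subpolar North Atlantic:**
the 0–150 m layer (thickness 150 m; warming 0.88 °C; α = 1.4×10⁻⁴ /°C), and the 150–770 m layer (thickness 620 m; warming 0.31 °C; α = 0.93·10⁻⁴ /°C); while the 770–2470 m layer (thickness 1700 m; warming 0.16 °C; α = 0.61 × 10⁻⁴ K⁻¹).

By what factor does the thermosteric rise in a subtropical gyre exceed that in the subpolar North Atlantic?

A Layer 1: 1 × 260 × 3.5×10⁻⁴ = 0.09100 m
A Layer 2: 580 × 0.64 × 1.7×10⁻⁴ = 0.063104 m
A total: 0.154104 m
B 0–150 m: 0.88 × 1.4×10⁻⁴ × 150 = 0.01848 m
B 150–770 m: 0.93×10⁻⁴ × 0.31 × 620 = 0.0178746 m
B 1700 × 0.16 × 0.61×10⁻⁴ = 0.016592 m
B total: 0.0529466 m
Ratio: 0.154104 / 0.0529466 ≈ 2.911

2.9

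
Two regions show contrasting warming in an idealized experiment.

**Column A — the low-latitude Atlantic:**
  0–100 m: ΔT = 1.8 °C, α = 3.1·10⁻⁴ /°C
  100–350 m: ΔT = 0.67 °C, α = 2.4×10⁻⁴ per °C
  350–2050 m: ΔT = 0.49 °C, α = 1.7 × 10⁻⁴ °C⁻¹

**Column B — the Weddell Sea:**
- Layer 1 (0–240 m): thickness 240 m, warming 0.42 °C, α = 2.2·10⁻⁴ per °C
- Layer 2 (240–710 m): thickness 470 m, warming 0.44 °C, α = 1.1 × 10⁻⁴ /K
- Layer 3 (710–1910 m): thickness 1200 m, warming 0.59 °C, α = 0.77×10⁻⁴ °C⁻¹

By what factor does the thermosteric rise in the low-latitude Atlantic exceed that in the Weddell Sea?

A Layer 1: 100 × 3.1×10⁻⁴ × 1.8 = 0.05580 m
A 100–350 m: 0.67 × 250 × 2.4×10⁻⁴ = 0.04020 m
A 350–2050 m: 1700 × 0.49 × 1.7×10⁻⁴ = 0.14161 m
A total: 0.23761 m
B 240 × 2.2×10⁻⁴ × 0.42 = 0.022176 m
B 0.44 × 1.1×10⁻⁴ × 470 = 0.022748 m
B Layer 3: 0.59 × 1200 × 0.77×10⁻⁴ = 0.054516 m
B total: 0.09944 m
Ratio: 0.23761 / 0.09944 ≈ 2.389

≈ 2.4×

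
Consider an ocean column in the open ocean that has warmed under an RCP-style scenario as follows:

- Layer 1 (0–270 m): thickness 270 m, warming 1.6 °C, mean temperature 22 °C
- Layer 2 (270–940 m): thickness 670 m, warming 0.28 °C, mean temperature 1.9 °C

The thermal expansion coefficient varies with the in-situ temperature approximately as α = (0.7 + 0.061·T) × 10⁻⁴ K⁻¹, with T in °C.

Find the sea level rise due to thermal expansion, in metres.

0.10 m of thermosteric rise

Layer 1: α = (0.7 + 0.061×22)×10⁻⁴ = 2.042×10⁻⁴ K⁻¹
Layer 2: α = (0.7 + 0.061×1.9)×10⁻⁴ = 0.8159×10⁻⁴ K⁻¹
Layer 1: 270 × 1.6 × 2.042×10⁻⁴ = 0.0882144 m
0.8159×10⁻⁴ × 0.28 × 670 = 0.015306284 m
Δh = 0.0882144 + 0.015306284 = 0.103520684 m ≈ 0.10 m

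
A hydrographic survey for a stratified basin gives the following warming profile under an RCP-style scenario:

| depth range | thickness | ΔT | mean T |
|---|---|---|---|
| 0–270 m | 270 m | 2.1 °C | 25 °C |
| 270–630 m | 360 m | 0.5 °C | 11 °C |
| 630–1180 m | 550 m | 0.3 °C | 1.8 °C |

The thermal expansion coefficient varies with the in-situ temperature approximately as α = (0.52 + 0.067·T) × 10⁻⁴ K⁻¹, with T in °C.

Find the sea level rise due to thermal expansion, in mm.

Layer 1: α = (0.52 + 0.067×25)×10⁻⁴ = 2.195×10⁻⁴ K⁻¹
Layer 2: α = (0.52 + 0.067×11)×10⁻⁴ = 1.257×10⁻⁴ K⁻¹
Layer 3: α = (0.52 + 0.067×1.8)×10⁻⁴ = 0.6406×10⁻⁴ K⁻¹
0–270 m: 2.195×10⁻⁴ × 2.1 × 270 = 0.1244565 m
270–630 m: 0.5 × 1.257×10⁻⁴ × 360 = 0.022626 m
630–1180 m: 0.6406×10⁻⁴ × 550 × 0.3 = 0.0105699 m
Δh = 0.1244565 + 0.022626 + 0.0105699 = 0.1576524 m

158 mm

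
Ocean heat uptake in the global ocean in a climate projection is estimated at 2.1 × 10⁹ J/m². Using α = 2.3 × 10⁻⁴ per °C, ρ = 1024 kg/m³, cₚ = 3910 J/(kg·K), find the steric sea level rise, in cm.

Δh = αQ/(ρcₚ) = 2.3×10⁻⁴ × 2.1×10⁹ / (1024 × 3910) ≈ 0.12063 m

12.1 cm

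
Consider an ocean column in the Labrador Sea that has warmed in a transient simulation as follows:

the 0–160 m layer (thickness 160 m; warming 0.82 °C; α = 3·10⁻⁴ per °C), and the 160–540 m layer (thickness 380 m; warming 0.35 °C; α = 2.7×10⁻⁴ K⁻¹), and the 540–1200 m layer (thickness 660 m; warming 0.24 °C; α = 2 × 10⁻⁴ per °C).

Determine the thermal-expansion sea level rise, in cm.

10.7 cm of thermosteric rise

0–160 m: 3×10⁻⁴ × 0.82 × 160 = 0.03936 m
380 × 2.7×10⁻⁴ × 0.35 = 0.03591 m
0.24 × 2×10⁻⁴ × 660 = 0.03168 m
Δh = 0.03936 + 0.03591 + 0.03168 = 0.10695 m ≈ 10.7 cm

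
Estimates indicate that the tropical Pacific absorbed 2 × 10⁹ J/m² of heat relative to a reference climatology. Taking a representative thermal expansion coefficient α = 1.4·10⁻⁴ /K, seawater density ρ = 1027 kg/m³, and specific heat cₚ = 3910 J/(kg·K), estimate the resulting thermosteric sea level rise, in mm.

Δh = αQ/(ρcₚ) = 1.4×10⁻⁴ × 2×10⁹ / (1027 × 3910) ≈ 0.069729 m

69.7 mm of thermosteric rise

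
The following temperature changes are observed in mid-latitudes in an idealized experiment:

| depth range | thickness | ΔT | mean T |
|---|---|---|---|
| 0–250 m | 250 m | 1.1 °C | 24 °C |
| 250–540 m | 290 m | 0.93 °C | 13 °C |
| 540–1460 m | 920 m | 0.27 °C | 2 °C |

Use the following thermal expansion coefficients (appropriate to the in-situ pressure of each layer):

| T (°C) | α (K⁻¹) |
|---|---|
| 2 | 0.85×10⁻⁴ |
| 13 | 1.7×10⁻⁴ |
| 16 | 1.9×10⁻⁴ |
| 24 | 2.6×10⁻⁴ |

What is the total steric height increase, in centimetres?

Layer 1 at 24 °C → α = 2.6×10⁻⁴ K⁻¹
Layer 2 at 13 °C → α = 1.7×10⁻⁴ K⁻¹
Layer 3 at 2 °C → α = 0.85×10⁻⁴ K⁻¹
Layer 1: 2.6×10⁻⁴ × 250 × 1.1 = 0.07150 m
Layer 2: 1.7×10⁻⁴ × 0.93 × 290 = 0.045849 m
540–1460 m: 920 × 0.27 × 0.85×10⁻⁴ = 0.021114 m
Δh = 0.07150 + 0.045849 + 0.021114 = 0.138463 m ≈ 14 cm

14 cm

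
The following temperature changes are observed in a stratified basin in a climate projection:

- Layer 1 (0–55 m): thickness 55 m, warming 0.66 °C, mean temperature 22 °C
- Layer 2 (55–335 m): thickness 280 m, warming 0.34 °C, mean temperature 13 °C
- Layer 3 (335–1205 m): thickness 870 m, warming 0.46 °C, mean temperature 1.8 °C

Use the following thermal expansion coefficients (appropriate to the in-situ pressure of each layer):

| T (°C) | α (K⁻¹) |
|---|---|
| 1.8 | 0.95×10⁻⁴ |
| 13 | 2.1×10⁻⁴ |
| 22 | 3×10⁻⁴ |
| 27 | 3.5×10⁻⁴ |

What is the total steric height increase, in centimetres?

Δh = 6.89 cm

Layer 1 at 22 °C → α = 3×10⁻⁴ K⁻¹
Layer 2 at 13 °C → α = 2.1×10⁻⁴ K⁻¹
Layer 3 at 1.8 °C → α = 0.95×10⁻⁴ K⁻¹
3×10⁻⁴ × 55 × 0.66 = 0.01089 m
2.1×10⁻⁴ × 280 × 0.34 = 0.019992 m
335–1205 m: 0.95×10⁻⁴ × 0.46 × 870 = 0.038019 m
Δh = 0.01089 + 0.019992 + 0.038019 = 0.068901 m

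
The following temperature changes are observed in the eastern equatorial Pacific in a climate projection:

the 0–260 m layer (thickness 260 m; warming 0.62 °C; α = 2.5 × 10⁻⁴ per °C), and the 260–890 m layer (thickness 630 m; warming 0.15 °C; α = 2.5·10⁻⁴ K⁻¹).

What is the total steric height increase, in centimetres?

about 6.39 cm

Layer 1: 0.62 × 260 × 2.5×10⁻⁴ = 0.04030 m
630 × 0.15 × 2.5×10⁻⁴ = 0.023625 m
Δh = 0.04030 + 0.023625 = 0.063925 m ≈ 6.39 cm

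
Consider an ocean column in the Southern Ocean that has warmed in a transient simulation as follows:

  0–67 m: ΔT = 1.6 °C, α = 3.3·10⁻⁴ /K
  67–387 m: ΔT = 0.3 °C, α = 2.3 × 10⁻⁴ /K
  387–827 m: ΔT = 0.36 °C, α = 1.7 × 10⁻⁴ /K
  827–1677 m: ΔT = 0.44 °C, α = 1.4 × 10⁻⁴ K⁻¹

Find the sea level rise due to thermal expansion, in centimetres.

3.3×10⁻⁴ × 1.6 × 67 = 0.035376 m
0.3 × 320 × 2.3×10⁻⁴ = 0.02208 m
387–827 m: 0.36 × 1.7×10⁻⁴ × 440 = 0.026928 m
Layer 4: 1.4×10⁻⁴ × 0.44 × 850 = 0.05236 m
Δh = 0.035376 + 0.02208 + 0.026928 + 0.05236 = 0.136744 m

Δh = 13.7 cm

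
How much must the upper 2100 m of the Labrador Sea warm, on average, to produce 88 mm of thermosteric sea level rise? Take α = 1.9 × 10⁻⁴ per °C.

ΔT = Δh/(αH) = 0.088 / (1.9×10⁻⁴ × 2100) ≈ 0.2206 °C

about 0.221 °C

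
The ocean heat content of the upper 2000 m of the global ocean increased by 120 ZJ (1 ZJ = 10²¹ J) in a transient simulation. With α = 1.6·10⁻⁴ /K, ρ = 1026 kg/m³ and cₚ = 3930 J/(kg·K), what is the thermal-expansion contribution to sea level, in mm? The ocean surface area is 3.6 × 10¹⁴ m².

Δh = 13.2 mm

Per unit area: Q = 120×10²¹ / (3.6×10¹⁴) ≈ 3.333×10⁸ J/m²
Δh = αQ/(ρcₚ) = 1.6×10⁻⁴ × 3.333×10⁸ / (1026 × 3930) ≈ 0.013226 m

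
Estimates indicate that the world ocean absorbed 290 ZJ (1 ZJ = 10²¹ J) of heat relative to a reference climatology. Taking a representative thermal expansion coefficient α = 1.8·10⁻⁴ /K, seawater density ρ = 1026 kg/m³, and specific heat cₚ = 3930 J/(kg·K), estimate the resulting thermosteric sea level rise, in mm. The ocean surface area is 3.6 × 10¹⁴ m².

Per unit area: Q = 290×10²¹ / (3.6×10¹⁴) ≈ 8.056×10⁸ J/m²
Δh = αQ/(ρcₚ) = 1.8×10⁻⁴ × 8.056×10⁸ / (1026 × 3930) ≈ 0.035963 m

about 36 mm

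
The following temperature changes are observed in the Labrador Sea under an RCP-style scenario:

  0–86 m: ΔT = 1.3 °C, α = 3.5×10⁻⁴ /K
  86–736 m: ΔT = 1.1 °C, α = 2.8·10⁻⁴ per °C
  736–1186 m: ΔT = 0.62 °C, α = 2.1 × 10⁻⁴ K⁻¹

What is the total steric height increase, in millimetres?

about 298 mm

3.5×10⁻⁴ × 86 × 1.3 = 0.03913 m
Layer 2: 2.8×10⁻⁴ × 650 × 1.1 = 0.20020 m
736–1186 m: 2.1×10⁻⁴ × 0.62 × 450 = 0.05859 m
Δh = 0.03913 + 0.20020 + 0.05859 = 0.29792 m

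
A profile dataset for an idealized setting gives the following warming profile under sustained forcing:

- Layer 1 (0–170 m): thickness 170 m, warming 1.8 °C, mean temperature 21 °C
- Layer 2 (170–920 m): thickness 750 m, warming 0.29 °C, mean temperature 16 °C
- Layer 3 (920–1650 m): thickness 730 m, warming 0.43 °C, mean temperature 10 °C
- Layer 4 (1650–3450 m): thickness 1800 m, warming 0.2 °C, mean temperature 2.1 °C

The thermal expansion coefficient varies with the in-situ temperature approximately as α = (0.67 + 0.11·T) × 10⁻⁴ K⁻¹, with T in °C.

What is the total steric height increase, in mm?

232 mm of thermosteric rise

Layer 1: α = (0.67 + 0.11×21)×10⁻⁴ = 2.98×10⁻⁴ K⁻¹
Layer 2: α = (0.67 + 0.11×16)×10⁻⁴ = 2.43×10⁻⁴ K⁻¹
Layer 3: α = (0.67 + 0.11×10)×10⁻⁴ = 1.77×10⁻⁴ K⁻¹
Layer 4: α = (0.67 + 0.11×2.1)×10⁻⁴ = 0.901×10⁻⁴ K⁻¹
Layer 1: 1.8 × 170 × 2.98×10⁻⁴ = 0.091188 m
Layer 2: 2.43×10⁻⁴ × 750 × 0.29 = 0.0528525 m
0.43 × 1.77×10⁻⁴ × 730 = 0.0555603 m
1650–3450 m: 0.901×10⁻⁴ × 0.2 × 1800 = 0.032436 m
Δh = 0.091188 + 0.0528525 + 0.0555603 + 0.032436 = 0.2320368 m ≈ 232 mm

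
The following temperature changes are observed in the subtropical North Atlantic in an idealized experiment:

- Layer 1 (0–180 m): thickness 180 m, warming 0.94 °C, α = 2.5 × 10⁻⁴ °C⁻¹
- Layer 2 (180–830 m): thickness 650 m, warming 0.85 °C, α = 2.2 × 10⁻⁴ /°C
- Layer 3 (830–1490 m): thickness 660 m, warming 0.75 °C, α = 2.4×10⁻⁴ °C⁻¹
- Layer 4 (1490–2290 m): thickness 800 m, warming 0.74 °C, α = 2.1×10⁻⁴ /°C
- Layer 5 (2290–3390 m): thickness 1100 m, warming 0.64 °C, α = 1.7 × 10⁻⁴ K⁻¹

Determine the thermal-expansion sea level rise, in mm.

180 × 0.94 × 2.5×10⁻⁴ = 0.04230 m
Layer 2: 0.85 × 650 × 2.2×10⁻⁴ = 0.12155 m
830–1490 m: 0.75 × 2.4×10⁻⁴ × 660 = 0.11880 m
1490–2290 m: 800 × 2.1×10⁻⁴ × 0.74 = 0.12432 m
1100 × 0.64 × 1.7×10⁻⁴ = 0.11968 m
Δh = 0.04230 + 0.12155 + 0.11880 + 0.12432 + 0.11968 = 0.52665 m ≈ 530 mm

about 530 mm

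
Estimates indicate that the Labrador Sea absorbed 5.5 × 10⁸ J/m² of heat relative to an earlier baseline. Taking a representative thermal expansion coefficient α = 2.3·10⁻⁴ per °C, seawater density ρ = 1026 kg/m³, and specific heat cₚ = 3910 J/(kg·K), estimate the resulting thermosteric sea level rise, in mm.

Δh = αQ/(ρcₚ) = 2.3×10⁻⁴ × 5.5×10⁸ / (1026 × 3910) ≈ 0.031533 m

31.5 mm of thermosteric rise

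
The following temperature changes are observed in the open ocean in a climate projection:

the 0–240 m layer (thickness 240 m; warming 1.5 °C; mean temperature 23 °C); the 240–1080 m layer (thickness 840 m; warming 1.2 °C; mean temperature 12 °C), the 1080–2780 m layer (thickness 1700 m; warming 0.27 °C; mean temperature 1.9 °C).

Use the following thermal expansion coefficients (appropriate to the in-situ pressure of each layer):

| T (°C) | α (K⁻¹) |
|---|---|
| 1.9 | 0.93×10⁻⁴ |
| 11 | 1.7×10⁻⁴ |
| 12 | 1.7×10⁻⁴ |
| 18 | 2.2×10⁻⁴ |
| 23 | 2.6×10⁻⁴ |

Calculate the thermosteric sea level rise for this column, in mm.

308 mm

Layer 1 at 23 °C → α = 2.6×10⁻⁴ K⁻¹
Layer 2 at 12 °C → α = 1.7×10⁻⁴ K⁻¹
Layer 3 at 1.9 °C → α = 0.93×10⁻⁴ K⁻¹
0–240 m: 2.6×10⁻⁴ × 240 × 1.5 = 0.09360 m
Layer 2: 1.2 × 840 × 1.7×10⁻⁴ = 0.17136 m
Layer 3: 0.93×10⁻⁴ × 1700 × 0.27 = 0.042687 m
Δh = 0.09360 + 0.17136 + 0.042687 = 0.307647 m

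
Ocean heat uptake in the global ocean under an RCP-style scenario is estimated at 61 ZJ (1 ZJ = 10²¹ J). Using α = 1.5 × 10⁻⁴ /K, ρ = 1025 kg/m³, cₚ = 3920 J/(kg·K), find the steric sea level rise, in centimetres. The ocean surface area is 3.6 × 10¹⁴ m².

Δh ≈ 0.63 cm

Per unit area: Q = 61×10²¹ / (3.6×10¹⁴) ≈ 1.694×10⁸ J/m²
Δh = αQ/(ρcₚ) = 1.5×10⁻⁴ × 1.694×10⁸ / (1025 × 3920) ≈ 0.006324 m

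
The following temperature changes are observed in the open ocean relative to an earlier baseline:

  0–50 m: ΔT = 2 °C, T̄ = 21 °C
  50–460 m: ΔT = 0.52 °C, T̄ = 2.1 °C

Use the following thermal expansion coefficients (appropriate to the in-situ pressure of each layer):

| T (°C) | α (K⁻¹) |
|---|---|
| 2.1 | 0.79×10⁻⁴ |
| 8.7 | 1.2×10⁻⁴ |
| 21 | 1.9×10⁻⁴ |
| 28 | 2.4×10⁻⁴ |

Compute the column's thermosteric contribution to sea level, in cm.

about 3.58 cm

Layer 1 at 21 °C → α = 1.9×10⁻⁴ K⁻¹
Layer 2 at 2.1 °C → α = 0.79×10⁻⁴ K⁻¹
2 × 1.9×10⁻⁴ × 50 = 0.01900 m
Layer 2: 0.79×10⁻⁴ × 0.52 × 410 = 0.0168428 m
Δh = 0.01900 + 0.0168428 = 0.0358428 m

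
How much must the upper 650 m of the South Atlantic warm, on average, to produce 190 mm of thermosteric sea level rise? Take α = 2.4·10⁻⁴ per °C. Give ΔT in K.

ΔT = Δh/(αH) = 0.19 / (2.4×10⁻⁴ × 650) ≈ 1.218 K

ΔT ≈ 1.22 K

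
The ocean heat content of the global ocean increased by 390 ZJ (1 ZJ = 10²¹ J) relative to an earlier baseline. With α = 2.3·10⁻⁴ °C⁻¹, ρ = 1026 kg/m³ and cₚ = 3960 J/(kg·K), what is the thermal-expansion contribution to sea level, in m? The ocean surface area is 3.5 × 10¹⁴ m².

Per unit area: Q = 390×10²¹ / (3.5×10¹⁴) ≈ 1.114×10⁹ J/m²
Δh = αQ/(ρcₚ) = 2.3×10⁻⁴ × 1.114×10⁹ / (1026 × 3960) ≈ 0.063062 m

Δh = 0.0631 m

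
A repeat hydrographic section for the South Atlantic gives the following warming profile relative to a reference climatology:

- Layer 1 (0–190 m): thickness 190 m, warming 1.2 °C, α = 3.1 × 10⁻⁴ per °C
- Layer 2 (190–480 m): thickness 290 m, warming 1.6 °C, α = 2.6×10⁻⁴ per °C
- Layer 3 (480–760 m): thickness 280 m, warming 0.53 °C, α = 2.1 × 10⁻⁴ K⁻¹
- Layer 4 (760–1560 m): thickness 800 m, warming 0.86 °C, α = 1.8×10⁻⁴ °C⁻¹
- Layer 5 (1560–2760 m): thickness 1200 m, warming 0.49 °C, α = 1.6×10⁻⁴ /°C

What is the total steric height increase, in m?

3.1×10⁻⁴ × 1.2 × 190 = 0.07068 m
190–480 m: 2.6×10⁻⁴ × 290 × 1.6 = 0.12064 m
Layer 3: 2.1×10⁻⁴ × 280 × 0.53 = 0.031164 m
Layer 4: 1.8×10⁻⁴ × 800 × 0.86 = 0.12384 m
1560–2760 m: 1.6×10⁻⁴ × 1200 × 0.49 = 0.09408 m
Δh = 0.07068 + 0.12064 + 0.031164 + 0.12384 + 0.09408 = 0.440404 m

0.44 m of thermosteric rise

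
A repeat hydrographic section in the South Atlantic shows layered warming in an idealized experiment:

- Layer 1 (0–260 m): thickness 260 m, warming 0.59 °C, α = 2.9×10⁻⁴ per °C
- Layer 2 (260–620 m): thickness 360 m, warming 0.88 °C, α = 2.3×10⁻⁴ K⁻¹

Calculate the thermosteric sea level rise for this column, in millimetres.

0–260 m: 0.59 × 260 × 2.9×10⁻⁴ = 0.044486 m
2.3×10⁻⁴ × 360 × 0.88 = 0.072864 m
Δh = 0.044486 + 0.072864 = 0.11735 m

120 mm of thermosteric rise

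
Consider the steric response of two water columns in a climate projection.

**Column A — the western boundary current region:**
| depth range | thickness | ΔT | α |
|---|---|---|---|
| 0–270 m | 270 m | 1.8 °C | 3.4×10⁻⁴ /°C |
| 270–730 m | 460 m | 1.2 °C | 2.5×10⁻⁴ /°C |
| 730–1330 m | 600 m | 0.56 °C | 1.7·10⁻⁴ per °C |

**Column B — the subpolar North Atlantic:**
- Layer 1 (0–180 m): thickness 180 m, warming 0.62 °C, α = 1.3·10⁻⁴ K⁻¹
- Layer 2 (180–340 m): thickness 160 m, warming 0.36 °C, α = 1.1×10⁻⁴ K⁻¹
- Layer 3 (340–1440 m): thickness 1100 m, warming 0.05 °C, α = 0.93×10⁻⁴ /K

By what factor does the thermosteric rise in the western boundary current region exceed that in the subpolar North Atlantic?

A 0–270 m: 270 × 3.4×10⁻⁴ × 1.8 = 0.16524 m
A 270–730 m: 1.2 × 460 × 2.5×10⁻⁴ = 0.13800 m
A 1.7×10⁻⁴ × 0.56 × 600 = 0.05712 m
A total: 0.36036 m
B 1.3×10⁻⁴ × 180 × 0.62 = 0.014508 m
B Layer 2: 1.1×10⁻⁴ × 160 × 0.36 = 0.006336 m
B 0.05 × 0.93×10⁻⁴ × 1100 = 0.005115 m
B total: 0.025959 m
Ratio: 0.36036 / 0.025959 ≈ 13.88

14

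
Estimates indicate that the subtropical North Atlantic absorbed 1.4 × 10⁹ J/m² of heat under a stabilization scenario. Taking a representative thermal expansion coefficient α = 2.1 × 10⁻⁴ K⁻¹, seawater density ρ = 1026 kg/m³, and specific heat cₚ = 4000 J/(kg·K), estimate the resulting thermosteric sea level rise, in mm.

Δh ≈ 71.6 mm

Δh = αQ/(ρcₚ) = 2.1×10⁻⁴ × 1.4×10⁹ / (1026 × 4000) ≈ 0.071637 m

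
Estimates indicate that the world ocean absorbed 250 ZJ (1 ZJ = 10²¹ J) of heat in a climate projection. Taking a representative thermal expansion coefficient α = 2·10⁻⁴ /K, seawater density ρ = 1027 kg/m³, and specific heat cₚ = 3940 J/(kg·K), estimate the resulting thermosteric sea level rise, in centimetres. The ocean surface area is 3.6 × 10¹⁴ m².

Per unit area: Q = 250×10²¹ / (3.6×10¹⁴) ≈ 6.944×10⁸ J/m²
Δh = αQ/(ρcₚ) = 2×10⁻⁴ × 6.944×10⁸ / (1027 × 3940) ≈ 0.034322 m

about 3.43 cm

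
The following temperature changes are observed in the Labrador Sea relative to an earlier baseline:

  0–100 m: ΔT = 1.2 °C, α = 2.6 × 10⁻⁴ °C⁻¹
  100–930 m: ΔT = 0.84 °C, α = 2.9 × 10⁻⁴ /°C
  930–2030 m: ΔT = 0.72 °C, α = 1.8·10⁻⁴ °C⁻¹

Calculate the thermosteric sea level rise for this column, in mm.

2.6×10⁻⁴ × 1.2 × 100 = 0.03120 m
100–930 m: 830 × 0.84 × 2.9×10⁻⁴ = 0.202188 m
930–2030 m: 1100 × 0.72 × 1.8×10⁻⁴ = 0.14256 m
Δh = 0.03120 + 0.202188 + 0.14256 = 0.375948 m ≈ 376 mm

Δh = 376 mm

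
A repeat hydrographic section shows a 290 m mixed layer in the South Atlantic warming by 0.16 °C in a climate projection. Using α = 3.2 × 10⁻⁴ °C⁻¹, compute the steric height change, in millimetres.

14.8 mm of thermosteric rise

Δh = αΔT·H = 3.2×10⁻⁴ × 0.16 × 290 = 0.014848 m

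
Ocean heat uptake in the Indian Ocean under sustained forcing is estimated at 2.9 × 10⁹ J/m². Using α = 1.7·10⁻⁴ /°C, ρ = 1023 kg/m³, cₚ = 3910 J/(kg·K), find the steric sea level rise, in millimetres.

Δh = 123 mm

Δh = αQ/(ρcₚ) = 1.7×10⁻⁴ × 2.9×10⁹ / (1023 × 3910) ≈ 0.12325 m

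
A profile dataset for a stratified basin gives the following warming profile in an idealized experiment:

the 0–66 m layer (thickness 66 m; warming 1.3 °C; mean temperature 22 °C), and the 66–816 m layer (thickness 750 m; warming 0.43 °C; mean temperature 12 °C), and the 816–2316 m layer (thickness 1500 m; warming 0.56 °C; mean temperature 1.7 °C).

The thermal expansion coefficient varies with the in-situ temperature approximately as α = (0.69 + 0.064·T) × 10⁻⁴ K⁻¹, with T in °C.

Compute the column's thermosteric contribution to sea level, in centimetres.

Δh ≈ 13.2 cm

Layer 1: α = (0.69 + 0.064×22)×10⁻⁴ = 2.098×10⁻⁴ K⁻¹
Layer 2: α = (0.69 + 0.064×12)×10⁻⁴ = 1.458×10⁻⁴ K⁻¹
Layer 3: α = (0.69 + 0.064×1.7)×10⁻⁴ = 0.7988×10⁻⁴ K⁻¹
0–66 m: 1.3 × 66 × 2.098×10⁻⁴ = 0.01800084 m
Layer 2: 0.43 × 750 × 1.458×10⁻⁴ = 0.0470205 m
0.7988×10⁻⁴ × 0.56 × 1500 = 0.0670992 m
Δh = 0.01800084 + 0.0470205 + 0.0670992 = 0.13212054 m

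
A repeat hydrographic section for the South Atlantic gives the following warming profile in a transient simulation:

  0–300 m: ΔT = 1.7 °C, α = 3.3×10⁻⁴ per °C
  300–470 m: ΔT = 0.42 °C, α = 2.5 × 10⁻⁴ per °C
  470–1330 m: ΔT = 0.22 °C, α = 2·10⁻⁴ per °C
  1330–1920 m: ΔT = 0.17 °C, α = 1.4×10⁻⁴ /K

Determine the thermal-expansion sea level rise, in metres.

0–300 m: 3.3×10⁻⁴ × 1.7 × 300 = 0.16830 m
170 × 2.5×10⁻⁴ × 0.42 = 0.01785 m
470–1330 m: 0.22 × 860 × 2×10⁻⁴ = 0.03784 m
590 × 0.17 × 1.4×10⁻⁴ = 0.014042 m
Δh = 0.16830 + 0.01785 + 0.03784 + 0.014042 = 0.238032 m

about 0.238 m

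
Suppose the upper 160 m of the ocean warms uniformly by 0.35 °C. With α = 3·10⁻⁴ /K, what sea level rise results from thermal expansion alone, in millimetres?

Δh = 17 mm

Δh = αΔT·H = 3×10⁻⁴ × 0.35 × 160 = 0.01680 m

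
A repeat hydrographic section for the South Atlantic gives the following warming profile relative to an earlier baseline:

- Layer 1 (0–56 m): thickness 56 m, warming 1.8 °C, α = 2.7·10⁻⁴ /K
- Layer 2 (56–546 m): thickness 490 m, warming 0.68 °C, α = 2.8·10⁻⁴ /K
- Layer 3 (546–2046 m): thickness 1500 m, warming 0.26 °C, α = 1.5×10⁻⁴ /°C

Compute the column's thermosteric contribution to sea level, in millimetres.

Δh = 179 mm

0–56 m: 1.8 × 56 × 2.7×10⁻⁴ = 0.027216 m
0.68 × 2.8×10⁻⁴ × 490 = 0.093296 m
546–2046 m: 1.5×10⁻⁴ × 1500 × 0.26 = 0.05850 m
Δh = 0.027216 + 0.093296 + 0.05850 = 0.179012 m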